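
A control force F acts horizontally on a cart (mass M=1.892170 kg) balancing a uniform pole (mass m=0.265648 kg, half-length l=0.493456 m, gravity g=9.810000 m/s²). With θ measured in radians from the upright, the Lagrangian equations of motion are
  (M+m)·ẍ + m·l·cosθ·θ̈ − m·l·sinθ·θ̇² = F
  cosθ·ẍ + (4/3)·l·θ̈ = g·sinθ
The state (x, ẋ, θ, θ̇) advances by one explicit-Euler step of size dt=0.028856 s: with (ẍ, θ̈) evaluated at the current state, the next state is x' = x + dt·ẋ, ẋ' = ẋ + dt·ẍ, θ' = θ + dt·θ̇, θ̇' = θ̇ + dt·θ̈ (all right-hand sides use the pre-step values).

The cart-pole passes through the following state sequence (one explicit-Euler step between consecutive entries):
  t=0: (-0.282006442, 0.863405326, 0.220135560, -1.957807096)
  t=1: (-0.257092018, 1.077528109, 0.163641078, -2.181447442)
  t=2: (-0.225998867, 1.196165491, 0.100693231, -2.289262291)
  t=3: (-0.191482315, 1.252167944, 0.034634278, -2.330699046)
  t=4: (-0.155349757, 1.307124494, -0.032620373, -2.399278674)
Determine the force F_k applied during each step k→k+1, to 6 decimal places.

step 0→1:
  ẍ = (ẋ'−ẋ)/dt = (1.077528109−0.863405326)/0.028856 = 7.420390
  θ̈ = (θ̇'−θ̇)/dt = (-2.181447442−-1.957807096)/0.028856 = -7.750220
  sinθ=0.218362, cosθ=0.975868
  F = (M+m)·ẍ + m·l·cosθ·θ̈ − m·l·sinθ·θ̇² = 16.011852 + -0.991425 − 0.109716 = 14.910710
step 1→2:
  ẍ = (ẋ'−ẋ)/dt = (1.196165491−1.077528109)/0.028856 = 4.111359
  θ̈ = (θ̇'−θ̇)/dt = (-2.289262291−-2.181447442)/0.028856 = -3.736306
  sinθ=0.162912, cosθ=0.986641
  F = (M+m)·ẍ + m·l·cosθ·θ̈ − m·l·sinθ·θ̇² = 8.871565 + -0.483233 − 0.101624 = 8.286708
step 2→3:
  ẍ = (ẋ'−ẋ)/dt = (1.252167944−1.196165491)/0.028856 = 1.940756
  θ̈ = (θ̇'−θ̇)/dt = (-2.330699046−-2.289262291)/0.028856 = -1.435984
  sinθ=0.100523, cosθ=0.994935
  F = (M+m)·ẍ + m·l·cosθ·θ̈ − m·l·sinθ·θ̇² = 4.187798 + -0.187283 − 0.069058 = 3.931457
step 3→4:
  ẍ = (ẋ'−ẋ)/dt = (1.307124494−1.252167944)/0.028856 = 1.904510
  θ̈ = (θ̇'−θ̇)/dt = (-2.399278674−-2.330699046)/0.028856 = -2.376616
  sinθ=0.034627, cosθ=0.999400
  F = (M+m)·ẍ + m·l·cosθ·θ̈ − m·l·sinθ·θ̇² = 4.109587 + -0.311353 − 0.024657 = 3.773576

F_0 = 14.910710 N
F_1 = 8.286708 N
F_2 = 3.931457 N
F_3 = 3.773576 N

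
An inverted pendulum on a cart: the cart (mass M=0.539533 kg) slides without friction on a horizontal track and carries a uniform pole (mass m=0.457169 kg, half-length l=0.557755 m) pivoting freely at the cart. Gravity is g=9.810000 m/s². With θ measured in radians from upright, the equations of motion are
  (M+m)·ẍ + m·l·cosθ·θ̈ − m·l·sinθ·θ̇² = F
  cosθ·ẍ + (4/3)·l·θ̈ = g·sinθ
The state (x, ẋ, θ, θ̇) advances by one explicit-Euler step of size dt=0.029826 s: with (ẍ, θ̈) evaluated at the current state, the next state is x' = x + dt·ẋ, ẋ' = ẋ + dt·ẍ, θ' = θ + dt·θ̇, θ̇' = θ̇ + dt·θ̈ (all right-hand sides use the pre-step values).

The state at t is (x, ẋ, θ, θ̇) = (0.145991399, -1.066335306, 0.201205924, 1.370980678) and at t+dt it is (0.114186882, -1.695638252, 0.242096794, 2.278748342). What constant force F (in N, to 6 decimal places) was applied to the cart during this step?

ẍ = (ẋ'−ẋ)/dt = (-1.695638252−-1.066335306)/0.029826 = -21.099140
θ̈ = (θ̇'−θ̇)/dt = (2.278748342−1.370980678)/0.029826 = 30.435448
sinθ=0.199851, cosθ=0.979826
F = (M+m)·ẍ + m·l·cosθ·θ̈ − m·l·sinθ·θ̇² = -21.029555 + 7.604121 − 0.095783 = -13.521217

F = -13.521217 N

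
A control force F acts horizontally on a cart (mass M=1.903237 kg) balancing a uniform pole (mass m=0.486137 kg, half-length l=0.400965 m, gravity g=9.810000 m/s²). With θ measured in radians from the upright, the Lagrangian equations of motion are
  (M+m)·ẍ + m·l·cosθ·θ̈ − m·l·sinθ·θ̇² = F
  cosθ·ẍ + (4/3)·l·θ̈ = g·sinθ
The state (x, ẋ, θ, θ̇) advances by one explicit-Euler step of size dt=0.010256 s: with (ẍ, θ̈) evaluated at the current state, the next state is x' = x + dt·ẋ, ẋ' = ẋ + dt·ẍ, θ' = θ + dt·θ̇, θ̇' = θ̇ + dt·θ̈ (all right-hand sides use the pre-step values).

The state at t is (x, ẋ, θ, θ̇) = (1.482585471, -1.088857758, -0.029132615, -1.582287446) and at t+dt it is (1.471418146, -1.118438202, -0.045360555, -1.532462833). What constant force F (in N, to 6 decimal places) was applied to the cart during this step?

F = -5.930681 N

ẍ = (ẋ'−ẋ)/dt = (-1.118438202−-1.088857758)/0.010256 = -2.884209
θ̈ = (θ̇'−θ̇)/dt = (-1.532462833−-1.582287446)/0.010256 = 4.858094
sinθ=-0.029128, cosθ=0.999576
F = (M+m)·ẍ + m·l·cosθ·θ̈ − m·l·sinθ·θ̇² = -6.891453 + 0.946557 − -0.014215 = -5.930681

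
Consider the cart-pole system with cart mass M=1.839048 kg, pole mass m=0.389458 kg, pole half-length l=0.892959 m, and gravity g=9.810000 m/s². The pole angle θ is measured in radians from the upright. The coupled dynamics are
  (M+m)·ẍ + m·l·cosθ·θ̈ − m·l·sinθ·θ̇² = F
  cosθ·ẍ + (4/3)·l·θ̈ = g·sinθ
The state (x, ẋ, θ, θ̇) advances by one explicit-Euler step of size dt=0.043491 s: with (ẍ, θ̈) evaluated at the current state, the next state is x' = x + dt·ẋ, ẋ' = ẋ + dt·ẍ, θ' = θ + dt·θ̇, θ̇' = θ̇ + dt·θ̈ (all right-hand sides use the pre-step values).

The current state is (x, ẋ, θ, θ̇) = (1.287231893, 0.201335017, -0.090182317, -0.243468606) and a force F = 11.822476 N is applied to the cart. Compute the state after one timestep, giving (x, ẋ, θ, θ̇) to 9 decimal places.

sinθ=-0.090060127, cosθ=0.995936330
temp = (F + m·l·θ̇²·sinθ)/(M+m) = (11.822476 + -0.001856567)/2.228506 = 5.304279833
θ̈ = (g·sinθ − cosθ·temp)/(l·(4/3 − m·cos²θ/(M+m))) = -5.952964740
ẍ = temp − m·l·θ̈·cosθ/(M+m) = 6.229496027
Euler: x'=1.287231893+0.043491·0.201335017=1.295988154, ẋ'=0.201335017+0.043491·6.229496027=0.472262029
       θ'=-0.090182317+0.043491·-0.243468606=-0.100771010, θ̇'=-0.243468606+0.043491·-5.952964740=-0.502368996

(1.295988154, 0.472262029, -0.100771010, -0.502368996)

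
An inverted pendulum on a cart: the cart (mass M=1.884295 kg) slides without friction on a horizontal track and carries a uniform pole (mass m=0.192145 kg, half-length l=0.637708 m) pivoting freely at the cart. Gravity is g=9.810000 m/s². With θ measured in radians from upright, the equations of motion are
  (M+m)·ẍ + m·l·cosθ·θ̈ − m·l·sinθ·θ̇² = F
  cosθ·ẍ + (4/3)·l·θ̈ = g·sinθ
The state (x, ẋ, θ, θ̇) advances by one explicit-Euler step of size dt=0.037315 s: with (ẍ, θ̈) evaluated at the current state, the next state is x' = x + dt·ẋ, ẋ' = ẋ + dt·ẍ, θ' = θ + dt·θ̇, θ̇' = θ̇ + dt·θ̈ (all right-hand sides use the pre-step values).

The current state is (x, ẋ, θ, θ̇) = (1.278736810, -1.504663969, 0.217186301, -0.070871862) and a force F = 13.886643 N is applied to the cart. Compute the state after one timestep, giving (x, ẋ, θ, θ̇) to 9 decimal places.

(1.222590274, -1.243148289, 0.214541717, -0.278442205)

sinθ=0.215482881, cosθ=0.976507618
temp = (F + m·l·θ̇²·sinθ)/(M+m) = (13.886643 + 0.000132621)/2.076440 = 6.687780827
θ̈ = (g·sinθ − cosθ·temp)/(l·(4/3 − m·cos²θ/(M+m))) = -5.562651557
ẍ = temp − m·l·θ̈·cosθ/(M+m) = 7.008325865
Euler: x'=1.278736810+0.037315·-1.504663969=1.222590274, ẋ'=-1.504663969+0.037315·7.008325865=-1.243148289
       θ'=0.217186301+0.037315·-0.070871862=0.214541717, θ̇'=-0.070871862+0.037315·-5.562651557=-0.278442205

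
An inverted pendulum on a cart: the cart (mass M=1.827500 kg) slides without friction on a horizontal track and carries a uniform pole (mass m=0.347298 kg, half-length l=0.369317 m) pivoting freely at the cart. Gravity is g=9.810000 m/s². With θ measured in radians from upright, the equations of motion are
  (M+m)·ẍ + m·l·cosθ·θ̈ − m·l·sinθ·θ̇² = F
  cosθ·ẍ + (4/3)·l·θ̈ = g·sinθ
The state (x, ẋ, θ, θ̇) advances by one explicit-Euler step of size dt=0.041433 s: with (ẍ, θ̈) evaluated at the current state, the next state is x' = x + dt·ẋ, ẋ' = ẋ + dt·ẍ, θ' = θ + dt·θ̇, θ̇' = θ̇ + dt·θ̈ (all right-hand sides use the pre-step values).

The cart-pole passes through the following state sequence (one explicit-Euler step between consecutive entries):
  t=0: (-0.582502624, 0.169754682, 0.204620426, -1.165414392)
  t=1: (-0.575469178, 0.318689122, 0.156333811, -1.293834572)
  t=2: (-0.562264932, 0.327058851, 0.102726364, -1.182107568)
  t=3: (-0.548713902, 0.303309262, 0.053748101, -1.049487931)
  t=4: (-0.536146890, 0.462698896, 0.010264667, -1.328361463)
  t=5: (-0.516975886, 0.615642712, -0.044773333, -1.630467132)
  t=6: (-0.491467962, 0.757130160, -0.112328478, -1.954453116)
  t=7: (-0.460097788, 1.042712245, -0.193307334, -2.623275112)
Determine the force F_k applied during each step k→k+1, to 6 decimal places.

step 0→1:
  ẍ = (ẋ'−ẋ)/dt = (0.318689122−0.169754682)/0.041433 = 3.594585
  θ̈ = (θ̇'−θ̇)/dt = (-1.293834572−-1.165414392)/0.041433 = -3.099466
  sinθ=0.203196, cosθ=0.979138
  F = (M+m)·ẍ + m·l·cosθ·θ̈ − m·l·sinθ·θ̇² = 7.817496 + -0.389253 − 0.035398 = 7.392845
step 1→2:
  ẍ = (ẋ'−ẋ)/dt = (0.327058851−0.318689122)/0.041433 = 0.202006
  θ̈ = (θ̇'−θ̇)/dt = (-1.182107568−-1.293834572)/0.041433 = 2.696570
  sinθ=0.155698, cosθ=0.987805
  F = (M+m)·ẍ + m·l·cosθ·θ̈ − m·l·sinθ·θ̇² = 0.439323 + 0.341652 − 0.033430 = 0.747545
step 2→3:
  ẍ = (ẋ'−ẋ)/dt = (0.303309262−0.327058851)/0.041433 = -0.573205
  θ̈ = (θ̇'−θ̇)/dt = (-1.049487931−-1.182107568)/0.041433 = 3.200821
  sinθ=0.102546, cosθ=0.994728
  F = (M+m)·ẍ + m·l·cosθ·θ̈ − m·l·sinθ·θ̇² = -1.246604 + 0.408383 − 0.018379 = -0.856601
step 3→4:
  ẍ = (ẋ'−ẋ)/dt = (0.462698896−0.303309262)/0.041433 = 3.846925
  θ̈ = (θ̇'−θ̇)/dt = (-1.328361463−-1.049487931)/0.041433 = -6.730711
  sinθ=0.053722, cosθ=0.998556
  F = (M+m)·ẍ + m·l·cosθ·θ̈ − m·l·sinθ·θ̇² = 8.366284 + -0.862055 − 0.007589 = 7.496640
step 4→5:
  ẍ = (ẋ'−ẋ)/dt = (0.615642712−0.462698896)/0.041433 = 3.691353
  θ̈ = (θ̇'−θ̇)/dt = (-1.630467132−-1.328361463)/0.041433 = -7.291426
  sinθ=0.010264, cosθ=0.999947
  F = (M+m)·ẍ + m·l·cosθ·θ̈ − m·l·sinθ·θ̇² = 8.027946 + -0.935171 − 0.002323 = 7.090452
step 5→6:
  ẍ = (ẋ'−ẋ)/dt = (0.757130160−0.615642712)/0.041433 = 3.414849
  θ̈ = (θ̇'−θ̇)/dt = (-1.954453116−-1.630467132)/0.041433 = -7.819515
  sinθ=-0.044758, cosθ=0.998998
  F = (M+m)·ẍ + m·l·cosθ·θ̈ − m·l·sinθ·θ̇² = 7.426607 + -1.001950 − -0.015262 = 6.439919
step 6→7:
  ẍ = (ẋ'−ẋ)/dt = (1.042712245−0.757130160)/0.041433 = 6.892624
  θ̈ = (θ̇'−θ̇)/dt = (-2.623275112−-1.954453116)/0.041433 = -16.142254
  sinθ=-0.112092, cosθ=0.993698
  F = (M+m)·ẍ + m·l·cosθ·θ̈ − m·l·sinθ·θ̇² = 14.990065 + -2.057406 − -0.054920 = 12.987578

F_0 = 7.392845 N
F_1 = 0.747545 N
F_2 = -0.856601 N
F_3 = 7.496640 N
F_4 = 7.090452 N
F_5 = 6.439919 N
F_6 = 12.987578 N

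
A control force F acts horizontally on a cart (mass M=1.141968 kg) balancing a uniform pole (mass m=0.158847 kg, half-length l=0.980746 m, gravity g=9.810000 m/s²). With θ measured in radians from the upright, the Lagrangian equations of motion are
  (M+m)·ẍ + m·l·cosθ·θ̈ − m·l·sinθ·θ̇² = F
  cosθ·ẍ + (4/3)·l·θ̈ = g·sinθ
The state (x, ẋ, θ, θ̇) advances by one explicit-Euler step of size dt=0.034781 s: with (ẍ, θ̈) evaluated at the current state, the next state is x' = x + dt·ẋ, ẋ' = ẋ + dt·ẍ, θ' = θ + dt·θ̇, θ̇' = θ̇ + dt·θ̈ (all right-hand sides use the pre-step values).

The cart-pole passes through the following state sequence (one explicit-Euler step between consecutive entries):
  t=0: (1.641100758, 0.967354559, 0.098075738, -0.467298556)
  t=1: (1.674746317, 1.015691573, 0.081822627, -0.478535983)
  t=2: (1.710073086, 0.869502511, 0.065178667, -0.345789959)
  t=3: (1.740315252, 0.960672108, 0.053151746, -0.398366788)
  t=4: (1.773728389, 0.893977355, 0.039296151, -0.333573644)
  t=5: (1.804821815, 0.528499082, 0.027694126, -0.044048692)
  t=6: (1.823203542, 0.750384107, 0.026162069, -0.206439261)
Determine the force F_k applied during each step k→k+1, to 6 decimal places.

step 0→1:
  ẍ = (ẋ'−ẋ)/dt = (1.015691573−0.967354559)/0.034781 = 1.389753
  θ̈ = (θ̇'−θ̇)/dt = (-0.478535983−-0.467298556)/0.034781 = -0.323091
  sinθ=0.097919, cosθ=0.995194
  F = (M+m)·ẍ + m·l·cosθ·θ̈ − m·l·sinθ·θ̇² = 1.807812 + -0.050092 − 0.003331 = 1.754389
step 1→2:
  ẍ = (ẋ'−ẋ)/dt = (0.869502511−1.015691573)/0.034781 = -4.203130
  θ̈ = (θ̇'−θ̇)/dt = (-0.345789959−-0.478535983)/0.034781 = 3.816625
  sinθ=0.081731, cosθ=0.996654
  F = (M+m)·ẍ + m·l·cosθ·θ̈ − m·l·sinθ·θ̇² = -5.467494 + 0.592597 − 0.002916 = -4.877813
step 2→3:
  ẍ = (ẋ'−ẋ)/dt = (0.960672108−0.869502511)/0.034781 = 2.621247
  θ̈ = (θ̇'−θ̇)/dt = (-0.398366788−-0.345789959)/0.034781 = -1.511654
  sinθ=0.065133, cosθ=0.997877
  F = (M+m)·ẍ + m·l·cosθ·θ̈ − m·l·sinθ·θ̇² = 3.409758 + -0.234998 − 0.001213 = 3.173546
step 3→4:
  ẍ = (ẋ'−ẋ)/dt = (0.893977355−0.960672108)/0.034781 = -1.917563
  θ̈ = (θ̇'−θ̇)/dt = (-0.333573644−-0.398366788)/0.034781 = 1.862889
  sinθ=0.053127, cosθ=0.998588
  F = (M+m)·ẍ + m·l·cosθ·θ̈ − m·l·sinθ·θ̇² = -2.494394 + 0.289807 − 0.001313 = -2.205901
step 4→5:
  ẍ = (ẋ'−ẋ)/dt = (0.528499082−0.893977355)/0.034781 = -10.507986
  θ̈ = (θ̇'−θ̇)/dt = (-0.044048692−-0.333573644)/0.034781 = 8.324227
  sinθ=0.039286, cosθ=0.999228
  F = (M+m)·ẍ + m·l·cosθ·θ̈ − m·l·sinθ·θ̇² = -13.668946 + 1.295818 − 0.000681 = -12.373809
step 5→6:
  ẍ = (ẋ'−ẋ)/dt = (0.750384107−0.528499082)/0.034781 = 6.379490
  θ̈ = (θ̇'−θ̇)/dt = (-0.206439261−-0.044048692)/0.034781 = -4.668945
  sinθ=0.027691, cosθ=0.999617
  F = (M+m)·ẍ + m·l·cosθ·θ̈ − m·l·sinθ·θ̇² = 8.298536 + -0.727089 − 0.000008 = 7.571438

F_0 = 1.754389 N
F_1 = -4.877813 N
F_2 = 3.173546 N
F_3 = -2.205901 N
F_4 = -12.373809 N
F_5 = 7.571438 N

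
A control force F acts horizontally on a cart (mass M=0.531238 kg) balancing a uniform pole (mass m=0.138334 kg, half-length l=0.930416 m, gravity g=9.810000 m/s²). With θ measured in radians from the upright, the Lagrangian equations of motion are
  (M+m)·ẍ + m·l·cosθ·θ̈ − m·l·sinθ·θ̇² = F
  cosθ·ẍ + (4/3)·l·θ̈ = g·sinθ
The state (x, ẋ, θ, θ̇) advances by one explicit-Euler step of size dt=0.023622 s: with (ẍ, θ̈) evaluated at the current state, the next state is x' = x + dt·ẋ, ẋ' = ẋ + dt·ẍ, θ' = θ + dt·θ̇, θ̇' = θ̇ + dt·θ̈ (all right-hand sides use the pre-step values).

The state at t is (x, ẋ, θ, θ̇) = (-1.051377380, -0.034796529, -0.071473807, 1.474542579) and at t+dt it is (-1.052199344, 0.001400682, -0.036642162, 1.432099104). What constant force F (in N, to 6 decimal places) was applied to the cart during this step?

ẍ = (ẋ'−ẋ)/dt = (0.001400682−-0.034796529)/0.023622 = 1.532352
θ̈ = (θ̇'−θ̇)/dt = (1.432099104−1.474542579)/0.023622 = -1.796777
sinθ=-0.071413, cosθ=0.997447
F = (M+m)·ẍ + m·l·cosθ·θ̈ − m·l·sinθ·θ̇² = 1.026020 + -0.230669 − -0.019985 = 0.815335

F = 0.815335 N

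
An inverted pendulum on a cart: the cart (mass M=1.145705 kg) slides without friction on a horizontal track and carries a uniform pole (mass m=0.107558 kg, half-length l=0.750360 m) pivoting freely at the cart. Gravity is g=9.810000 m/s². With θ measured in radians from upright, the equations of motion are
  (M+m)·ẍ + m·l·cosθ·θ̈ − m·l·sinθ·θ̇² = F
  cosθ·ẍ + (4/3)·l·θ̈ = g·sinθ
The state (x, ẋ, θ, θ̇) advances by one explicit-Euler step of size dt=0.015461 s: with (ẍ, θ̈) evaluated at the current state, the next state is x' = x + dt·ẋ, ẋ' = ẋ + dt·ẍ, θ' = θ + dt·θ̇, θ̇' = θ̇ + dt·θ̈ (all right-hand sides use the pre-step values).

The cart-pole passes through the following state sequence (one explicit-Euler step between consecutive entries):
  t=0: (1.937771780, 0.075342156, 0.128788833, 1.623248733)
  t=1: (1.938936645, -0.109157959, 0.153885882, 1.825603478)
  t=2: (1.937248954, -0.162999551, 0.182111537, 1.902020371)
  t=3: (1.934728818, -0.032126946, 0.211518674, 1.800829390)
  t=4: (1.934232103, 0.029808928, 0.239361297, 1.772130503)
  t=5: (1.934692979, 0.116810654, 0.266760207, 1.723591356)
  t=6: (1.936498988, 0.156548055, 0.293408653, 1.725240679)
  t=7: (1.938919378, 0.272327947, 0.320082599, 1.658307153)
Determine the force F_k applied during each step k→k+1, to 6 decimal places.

F_0 = -13.935270 N
F_1 = -4.011423 N
F_2 = 10.036120 N
F_3 = 4.819079 N
F_4 = 6.746085 N
F_5 = 3.166201 N
F_6 = 8.981135 N

step 0→1:
  ẍ = (ẋ'−ẋ)/dt = (-0.109157959−0.075342156)/0.015461 = -11.933259
  θ̈ = (θ̇'−θ̇)/dt = (1.825603478−1.623248733)/0.015461 = 13.088076
  sinθ=0.128433, cosθ=0.991718
  F = (M+m)·ẍ + m·l·cosθ·θ̈ − m·l·sinθ·θ̇² = -14.955512 + 1.047554 − 0.027312 = -13.935270
step 1→2:
  ẍ = (ẋ'−ẋ)/dt = (-0.162999551−-0.109157959)/0.015461 = -3.482413
  θ̈ = (θ̇'−θ̇)/dt = (1.902020371−1.825603478)/0.015461 = 4.942558
  sinθ=0.153279, cosθ=0.988183
  F = (M+m)·ẍ + m·l·cosθ·θ̈ − m·l·sinθ·θ̇² = -4.364380 + 0.394186 − 0.041230 = -4.011423
step 2→3:
  ẍ = (ẋ'−ẋ)/dt = (-0.032126946−-0.162999551)/0.015461 = 8.464692
  θ̈ = (θ̇'−θ̇)/dt = (1.800829390−1.902020371)/0.015461 = -6.544918
  sinθ=0.181107, cosθ=0.983463
  F = (M+m)·ẍ + m·l·cosθ·θ̈ − m·l·sinθ·θ̇² = 10.608485 + -0.519487 − 0.052878 = 10.036120
step 3→4:
  ẍ = (ẋ'−ẋ)/dt = (0.029808928−-0.032126946)/0.015461 = 4.005942
  θ̈ = (θ̇'−θ̇)/dt = (1.772130503−1.800829390)/0.015461 = -1.856212
  sinθ=0.209945, cosθ=0.977713
  F = (M+m)·ẍ + m·l·cosθ·θ̈ − m·l·sinθ·θ̇² = 5.020499 + -0.146471 − 0.054949 = 4.819079
step 4→5:
  ẍ = (ẋ'−ẋ)/dt = (0.116810654−0.029808928)/0.015461 = 5.627173
  θ̈ = (θ̇'−θ̇)/dt = (1.723591356−1.772130503)/0.015461 = -3.139457
  sinθ=0.237082, cosθ=0.971490
  F = (M+m)·ẍ + m·l·cosθ·θ̈ − m·l·sinθ·θ̇² = 7.052328 + -0.246153 − 0.060090 = 6.746085
step 5→6:
  ẍ = (ẋ'−ẋ)/dt = (0.156548055−0.116810654)/0.015461 = 2.570170
  θ̈ = (θ̇'−θ̇)/dt = (1.725240679−1.723591356)/0.015461 = 0.106676
  sinθ=0.263608, cosθ=0.964630
  F = (M+m)·ẍ + m·l·cosθ·θ̈ − m·l·sinθ·θ̇² = 3.221099 + 0.008305 − 0.063203 = 3.166201
step 6→7:
  ẍ = (ẋ'−ẋ)/dt = (0.272327947−0.156548055)/0.015461 = 7.488512
  θ̈ = (θ̇'−θ̇)/dt = (1.658307153−1.725240679)/0.015461 = -4.329185
  sinθ=0.289217, cosθ=0.957264
  F = (M+m)·ẍ + m·l·cosθ·θ̈ − m·l·sinθ·θ̇² = 9.385076 + -0.334465 − 0.069476 = 8.981135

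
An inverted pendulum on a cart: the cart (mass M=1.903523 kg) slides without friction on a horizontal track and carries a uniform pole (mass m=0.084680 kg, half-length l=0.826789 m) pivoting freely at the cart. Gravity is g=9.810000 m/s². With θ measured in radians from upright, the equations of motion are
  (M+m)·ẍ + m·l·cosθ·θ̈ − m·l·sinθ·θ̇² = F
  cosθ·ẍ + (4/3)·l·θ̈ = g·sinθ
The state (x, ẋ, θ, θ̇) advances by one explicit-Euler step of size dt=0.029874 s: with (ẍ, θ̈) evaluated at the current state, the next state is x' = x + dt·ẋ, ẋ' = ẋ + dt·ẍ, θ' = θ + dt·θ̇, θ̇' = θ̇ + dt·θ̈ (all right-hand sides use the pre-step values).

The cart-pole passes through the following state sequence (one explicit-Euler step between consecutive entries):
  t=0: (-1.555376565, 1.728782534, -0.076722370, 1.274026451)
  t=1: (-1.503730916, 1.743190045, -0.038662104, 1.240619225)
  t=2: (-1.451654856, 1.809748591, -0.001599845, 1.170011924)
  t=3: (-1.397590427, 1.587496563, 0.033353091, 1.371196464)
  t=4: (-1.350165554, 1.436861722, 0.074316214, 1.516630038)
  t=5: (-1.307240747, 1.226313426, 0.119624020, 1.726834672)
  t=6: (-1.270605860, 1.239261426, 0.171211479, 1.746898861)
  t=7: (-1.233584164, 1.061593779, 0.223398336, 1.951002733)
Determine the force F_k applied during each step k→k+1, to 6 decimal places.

step 0→1:
  ẍ = (ẋ'−ẋ)/dt = (1.743190045−1.728782534)/0.029874 = 0.482276
  θ̈ = (θ̇'−θ̇)/dt = (1.240619225−1.274026451)/0.029874 = -1.118271
  sinθ=-0.076647, cosθ=0.997058
  F = (M+m)·ẍ + m·l·cosθ·θ̈ − m·l·sinθ·θ̇² = 0.958862 + -0.078063 − -0.008710 = 0.889510
step 1→2:
  ẍ = (ẋ'−ẋ)/dt = (1.809748591−1.743190045)/0.029874 = 2.227976
  θ̈ = (θ̇'−θ̇)/dt = (1.170011924−1.240619225)/0.029874 = -2.363503
  sinθ=-0.038652, cosθ=0.999253
  F = (M+m)·ẍ + m·l·cosθ·θ̈ − m·l·sinθ·θ̇² = 4.429668 + -0.165351 − -0.004165 = 4.268482
step 2→3:
  ẍ = (ẋ'−ẋ)/dt = (1.587496563−1.809748591)/0.029874 = -7.439647
  θ̈ = (θ̇'−θ̇)/dt = (1.371196464−1.170011924)/0.029874 = 6.734436
  sinθ=-0.001600, cosθ=0.999999
  F = (M+m)·ẍ + m·l·cosθ·θ̈ − m·l·sinθ·θ̇² = -14.791529 + 0.471494 − -0.000153 = -14.319882
step 3→4:
  ẍ = (ẋ'−ẋ)/dt = (1.436861722−1.587496563)/0.029874 = -5.042339
  θ̈ = (θ̇'−θ̇)/dt = (1.516630038−1.371196464)/0.029874 = 4.868232
  sinθ=0.033347, cosθ=0.999444
  F = (M+m)·ẍ + m·l·cosθ·θ̈ − m·l·sinθ·θ̇² = -10.025194 + 0.340648 − 0.004390 = -9.688936
step 4→5:
  ẍ = (ẋ'−ẋ)/dt = (1.226313426−1.436861722)/0.029874 = -7.047878
  θ̈ = (θ̇'−θ̇)/dt = (1.726834672−1.516630038)/0.029874 = 7.036374
  sinθ=0.074248, cosθ=0.997240
  F = (M+m)·ẍ + m·l·cosθ·θ̈ − m·l·sinθ·θ̇² = -14.012611 + 0.491274 − 0.011957 = -13.533294
step 5→6:
  ẍ = (ẋ'−ẋ)/dt = (1.239261426−1.226313426)/0.029874 = 0.433420
  θ̈ = (θ̇'−θ̇)/dt = (1.746898861−1.726834672)/0.029874 = 0.671627
  sinθ=0.119339, cosθ=0.992854
  F = (M+m)·ẍ + m·l·cosθ·θ̈ − m·l·sinθ·θ̇² = 0.861728 + 0.046686 − 0.024915 = 0.883499
step 6→7:
  ẍ = (ẋ'−ẋ)/dt = (1.061593779−1.239261426)/0.029874 = -5.947233
  θ̈ = (θ̇'−θ̇)/dt = (1.951002733−1.746898861)/0.029874 = 6.832157
  sinθ=0.170376, cosθ=0.985379
  F = (M+m)·ẍ + m·l·cosθ·θ̈ − m·l·sinθ·θ̇² = -11.824307 + 0.471343 − 0.036402 = -11.389366

F_0 = 0.889510 N
F_1 = 4.268482 N
F_2 = -14.319882 N
F_3 = -9.688936 N
F_4 = -13.533294 N
F_5 = 0.883499 N
F_6 = -11.389366 N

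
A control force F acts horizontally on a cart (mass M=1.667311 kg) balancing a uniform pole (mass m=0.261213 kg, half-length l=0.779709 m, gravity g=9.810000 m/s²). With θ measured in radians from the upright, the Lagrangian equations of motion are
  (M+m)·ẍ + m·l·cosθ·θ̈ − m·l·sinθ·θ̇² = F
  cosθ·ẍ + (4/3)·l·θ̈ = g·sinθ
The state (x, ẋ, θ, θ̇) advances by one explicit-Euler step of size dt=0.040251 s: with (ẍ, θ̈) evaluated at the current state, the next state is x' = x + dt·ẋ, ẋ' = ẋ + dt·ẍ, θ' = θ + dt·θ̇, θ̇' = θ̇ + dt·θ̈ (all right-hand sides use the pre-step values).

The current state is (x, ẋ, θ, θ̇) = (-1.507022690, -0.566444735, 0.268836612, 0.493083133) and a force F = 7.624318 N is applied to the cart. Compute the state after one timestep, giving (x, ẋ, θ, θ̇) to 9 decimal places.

sinθ=0.265610017, cosθ=0.964080556
temp = (F + m·l·θ̇²·sinθ)/(M+m) = (7.624318 + 0.013152614)/1.928524 = 3.960267341
θ̈ = (g·sinθ − cosθ·temp)/(l·(4/3 − m·cos²θ/(M+m))) = -1.287777646
ẍ = temp − m·l·θ̈·cosθ/(M+m) = 4.091383583
Euler: x'=-1.507022690+0.040251·-0.566444735=-1.529822657, ẋ'=-0.566444735+0.040251·4.091383583=-0.401762454
       θ'=0.268836612+0.040251·0.493083133=0.288683701, θ̇'=0.493083133+0.040251·-1.287777646=0.441248795

(-1.529822657, -0.401762454, 0.288683701, 0.441248795)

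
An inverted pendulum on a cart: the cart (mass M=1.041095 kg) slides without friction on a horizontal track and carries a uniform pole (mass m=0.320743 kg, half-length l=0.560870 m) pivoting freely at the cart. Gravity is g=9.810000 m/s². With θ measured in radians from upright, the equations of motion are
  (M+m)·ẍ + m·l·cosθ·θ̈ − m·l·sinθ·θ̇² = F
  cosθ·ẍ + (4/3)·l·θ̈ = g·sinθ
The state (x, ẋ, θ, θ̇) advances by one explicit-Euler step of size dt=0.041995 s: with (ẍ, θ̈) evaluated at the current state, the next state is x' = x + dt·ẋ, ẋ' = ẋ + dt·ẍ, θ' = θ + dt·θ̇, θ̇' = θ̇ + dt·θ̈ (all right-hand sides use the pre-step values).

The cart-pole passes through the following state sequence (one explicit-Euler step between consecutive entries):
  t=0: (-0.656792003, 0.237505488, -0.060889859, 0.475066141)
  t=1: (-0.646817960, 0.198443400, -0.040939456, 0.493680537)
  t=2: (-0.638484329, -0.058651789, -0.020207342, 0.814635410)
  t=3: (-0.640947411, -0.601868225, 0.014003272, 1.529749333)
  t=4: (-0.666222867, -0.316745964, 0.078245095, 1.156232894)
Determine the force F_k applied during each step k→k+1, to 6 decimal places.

F_0 = -1.184666 N
F_1 = -6.961705 N
F_2 = -14.550595 N
F_3 = 7.640328 N

step 0→1:
  ẍ = (ẋ'−ẋ)/dt = (0.198443400−0.237505488)/0.041995 = -0.930160
  θ̈ = (θ̇'−θ̇)/dt = (0.493680537−0.475066141)/0.041995 = 0.443253
  sinθ=-0.060852, cosθ=0.998147
  F = (M+m)·ẍ + m·l·cosθ·θ̈ − m·l·sinθ·θ̇² = -1.266728 + 0.079591 − -0.002471 = -1.184666
step 1→2:
  ẍ = (ẋ'−ẋ)/dt = (-0.058651789−0.198443400)/0.041995 = -6.122043
  θ̈ = (θ̇'−θ̇)/dt = (0.814635410−0.493680537)/0.041995 = 7.642693
  sinθ=-0.040928, cosθ=0.999162
  F = (M+m)·ẍ + m·l·cosθ·θ̈ − m·l·sinθ·θ̇² = -8.337231 + 1.373731 − -0.001794 = -6.961705
step 2→3:
  ẍ = (ẋ'−ẋ)/dt = (-0.601868225−-0.058651789)/0.041995 = -12.935265
  θ̈ = (θ̇'−θ̇)/dt = (1.529749333−0.814635410)/0.041995 = 17.028549
  sinθ=-0.020206, cosθ=0.999796
  F = (M+m)·ẍ + m·l·cosθ·θ̈ − m·l·sinθ·θ̇² = -17.615735 + 3.062728 − -0.002412 = -14.550595
step 3→4:
  ẍ = (ẋ'−ẋ)/dt = (-0.316745964−-0.601868225)/0.041995 = 6.789434
  θ̈ = (θ̇'−θ̇)/dt = (1.156232894−1.529749333)/0.041995 = -8.894307
  sinθ=0.014003, cosθ=0.999902
  F = (M+m)·ẍ + m·l·cosθ·θ̈ − m·l·sinθ·θ̇² = 9.246109 + -1.599886 − 0.005895 = 7.640328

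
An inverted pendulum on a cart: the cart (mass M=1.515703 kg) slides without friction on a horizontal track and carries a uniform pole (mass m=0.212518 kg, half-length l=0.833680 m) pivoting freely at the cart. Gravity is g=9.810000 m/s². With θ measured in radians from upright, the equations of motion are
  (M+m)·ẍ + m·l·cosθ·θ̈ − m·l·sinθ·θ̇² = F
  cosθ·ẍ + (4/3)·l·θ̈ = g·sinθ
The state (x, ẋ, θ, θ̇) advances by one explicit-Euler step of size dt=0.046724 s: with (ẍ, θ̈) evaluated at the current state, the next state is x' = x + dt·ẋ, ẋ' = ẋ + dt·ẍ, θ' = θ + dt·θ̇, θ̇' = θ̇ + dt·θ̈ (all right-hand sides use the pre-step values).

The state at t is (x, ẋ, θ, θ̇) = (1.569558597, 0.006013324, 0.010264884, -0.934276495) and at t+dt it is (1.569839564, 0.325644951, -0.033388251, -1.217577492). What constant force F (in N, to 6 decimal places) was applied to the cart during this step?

F = 10.746716 N

ẍ = (ẋ'−ẋ)/dt = (0.325644951−0.006013324)/0.046724 = 6.840845
θ̈ = (θ̇'−θ̇)/dt = (-1.217577492−-0.934276495)/0.046724 = -6.063286
sinθ=0.010265, cosθ=0.999947
F = (M+m)·ẍ + m·l·cosθ·θ̈ − m·l·sinθ·θ̇² = 11.822491 + -1.074188 − 0.001587 = 10.746716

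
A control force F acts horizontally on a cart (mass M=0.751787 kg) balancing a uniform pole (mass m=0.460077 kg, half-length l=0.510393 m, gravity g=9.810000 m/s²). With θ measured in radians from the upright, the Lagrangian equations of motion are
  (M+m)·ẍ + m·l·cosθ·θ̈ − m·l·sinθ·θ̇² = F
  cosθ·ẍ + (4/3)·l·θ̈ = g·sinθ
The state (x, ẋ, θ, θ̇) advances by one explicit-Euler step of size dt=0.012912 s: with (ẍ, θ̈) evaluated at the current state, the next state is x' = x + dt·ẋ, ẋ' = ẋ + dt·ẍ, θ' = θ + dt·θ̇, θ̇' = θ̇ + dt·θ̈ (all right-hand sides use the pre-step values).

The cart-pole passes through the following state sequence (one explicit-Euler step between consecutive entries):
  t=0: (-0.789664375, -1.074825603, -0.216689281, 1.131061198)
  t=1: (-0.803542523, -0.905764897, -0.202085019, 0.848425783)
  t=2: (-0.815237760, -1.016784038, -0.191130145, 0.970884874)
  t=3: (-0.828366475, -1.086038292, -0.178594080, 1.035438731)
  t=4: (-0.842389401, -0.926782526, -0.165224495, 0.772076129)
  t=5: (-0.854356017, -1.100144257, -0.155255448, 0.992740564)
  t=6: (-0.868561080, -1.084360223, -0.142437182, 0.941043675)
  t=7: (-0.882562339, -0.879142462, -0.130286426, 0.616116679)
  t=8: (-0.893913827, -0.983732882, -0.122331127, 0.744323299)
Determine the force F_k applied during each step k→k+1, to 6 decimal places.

step 0→1:
  ẍ = (ẋ'−ẋ)/dt = (-0.905764897−-1.074825603)/0.012912 = 13.093301
  θ̈ = (θ̇'−θ̇)/dt = (0.848425783−1.131061198)/0.012912 = -21.889360
  sinθ=-0.214998, cosθ=0.976615
  F = (M+m)·ẍ + m·l·cosθ·θ̈ − m·l·sinθ·θ̇² = 15.867300 + -5.019859 − -0.064586 = 10.912028
step 1→2:
  ẍ = (ẋ'−ẋ)/dt = (-1.016784038−-0.905764897)/0.012912 = -8.598137
  θ̈ = (θ̇'−θ̇)/dt = (0.970884874−0.848425783)/0.012912 = 9.484130
  sinθ=-0.200712, cosθ=0.979650
  F = (M+m)·ẍ + m·l·cosθ·θ̈ − m·l·sinθ·θ̇² = -10.419772 + 2.181744 − -0.033926 = -8.204102
step 2→3:
  ẍ = (ẋ'−ẋ)/dt = (-1.086038292−-1.016784038)/0.012912 = -5.363557
  θ̈ = (θ̇'−θ̇)/dt = (1.035438731−0.970884874)/0.012912 = 4.999524
  sinθ=-0.189969, cosθ=0.981790
  F = (M+m)·ẍ + m·l·cosθ·θ̈ − m·l·sinθ·θ̇² = -6.499902 + 1.152611 − -0.042049 = -5.305243
step 3→4:
  ẍ = (ẋ'−ẋ)/dt = (-0.926782526−-1.086038292)/0.012912 = 12.333935
  θ̈ = (θ̇'−θ̇)/dt = (0.772076129−1.035438731)/0.012912 = -20.396732
  sinθ=-0.177646, cosθ=0.984094
  F = (M+m)·ẍ + m·l·cosθ·θ̈ − m·l·sinθ·θ̇² = 14.947052 + -4.713381 − -0.044724 = 10.278394
step 4→5:
  ẍ = (ẋ'−ẋ)/dt = (-1.100144257−-0.926782526)/0.012912 = -13.426404
  θ̈ = (θ̇'−θ̇)/dt = (0.992740564−0.772076129)/0.012912 = 17.089873
  sinθ=-0.164474, cosθ=0.986381
  F = (M+m)·ẍ + m·l·cosθ·θ̈ − m·l·sinθ·θ̇² = -16.270976 + 3.958393 − -0.023022 = -12.289560
step 5→6:
  ẍ = (ẋ'−ẋ)/dt = (-1.084360223−-1.100144257)/0.012912 = 1.222431
  θ̈ = (θ̇'−θ̇)/dt = (0.941043675−0.992740564)/0.012912 = -4.003786
  sinθ=-0.154632, cosθ=0.987972
  F = (M+m)·ẍ + m·l·cosθ·θ̈ − m·l·sinθ·θ̇² = 1.481421 + -0.928861 − -0.035786 = 0.588345
step 6→7:
  ẍ = (ẋ'−ẋ)/dt = (-0.879142462−-1.084360223)/0.012912 = 15.893569
  θ̈ = (θ̇'−θ̇)/dt = (0.616116679−0.941043675)/0.012912 = -25.164730
  sinθ=-0.141956, cosθ=0.989873
  F = (M+m)·ẍ + m·l·cosθ·θ̈ − m·l·sinθ·θ̇² = 19.260844 + -5.849341 − -0.029519 = 13.441022
step 7→8:
  ẍ = (ẋ'−ẋ)/dt = (-0.983732882−-0.879142462)/0.012912 = -8.100249
  θ̈ = (θ̇'−θ̇)/dt = (0.744323299−0.616116679)/0.012912 = 9.929261
  sinθ=-0.129918, cosθ=0.991525
  F = (M+m)·ẍ + m·l·cosθ·θ̈ − m·l·sinθ·θ̇² = -9.816401 + 2.311829 − -0.011581 = -7.492991

F_0 = 10.912028 N
F_1 = -8.204102 N
F_2 = -5.305243 N
F_3 = 10.278394 N
F_4 = -12.289560 N
F_5 = 0.588345 N
F_6 = 13.441022 N
F_7 = -7.492991 N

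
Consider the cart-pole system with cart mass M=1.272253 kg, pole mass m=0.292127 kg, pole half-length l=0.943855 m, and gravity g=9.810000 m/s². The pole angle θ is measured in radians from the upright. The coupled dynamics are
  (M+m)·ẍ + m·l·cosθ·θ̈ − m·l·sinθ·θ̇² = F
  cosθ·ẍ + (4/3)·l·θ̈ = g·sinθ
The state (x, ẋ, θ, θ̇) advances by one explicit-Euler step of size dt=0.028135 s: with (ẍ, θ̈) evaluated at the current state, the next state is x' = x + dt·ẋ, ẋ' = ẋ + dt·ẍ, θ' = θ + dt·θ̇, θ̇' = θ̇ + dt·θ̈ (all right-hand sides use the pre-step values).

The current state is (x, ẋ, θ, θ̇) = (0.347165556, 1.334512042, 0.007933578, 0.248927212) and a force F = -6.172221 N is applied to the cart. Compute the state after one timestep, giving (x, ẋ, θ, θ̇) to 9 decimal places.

(0.384712052, 1.205075079, 0.014937145, 0.353516292)

sinθ=0.007933495, cosθ=0.999968529
temp = (F + m·l·θ̇²·sinθ)/(M+m) = (-6.172221 + 0.000135546)/1.564380 = -3.945387600
θ̈ = (g·sinθ − cosθ·temp)/(l·(4/3 − m·cos²θ/(M+m))) = 3.717401117
ẍ = temp − m·l·θ̈·cosθ/(M+m) = -4.600567374
Euler: x'=0.347165556+0.028135·1.334512042=0.384712052, ẋ'=1.334512042+0.028135·-4.600567374=1.205075079
       θ'=0.007933578+0.028135·0.248927212=0.014937145, θ̇'=0.248927212+0.028135·3.717401117=0.353516292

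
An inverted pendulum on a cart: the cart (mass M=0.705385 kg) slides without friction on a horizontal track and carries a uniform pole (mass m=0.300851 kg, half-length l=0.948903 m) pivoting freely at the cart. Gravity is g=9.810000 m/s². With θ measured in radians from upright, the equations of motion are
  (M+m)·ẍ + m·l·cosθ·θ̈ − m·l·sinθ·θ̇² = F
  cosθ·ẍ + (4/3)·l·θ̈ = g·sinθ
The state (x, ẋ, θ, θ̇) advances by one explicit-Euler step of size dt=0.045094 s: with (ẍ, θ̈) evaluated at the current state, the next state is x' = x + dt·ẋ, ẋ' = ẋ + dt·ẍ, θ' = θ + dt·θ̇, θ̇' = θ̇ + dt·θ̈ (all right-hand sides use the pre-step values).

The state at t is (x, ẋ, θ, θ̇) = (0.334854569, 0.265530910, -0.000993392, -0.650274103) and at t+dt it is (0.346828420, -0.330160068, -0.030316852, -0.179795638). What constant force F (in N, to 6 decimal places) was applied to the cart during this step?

F = -10.313765 N

ẍ = (ẋ'−ẋ)/dt = (-0.330160068−0.265530910)/0.045094 = -13.209983
θ̈ = (θ̇'−θ̇)/dt = (-0.179795638−-0.650274103)/0.045094 = 10.433283
sinθ=-0.000993, cosθ=1.000000
F = (M+m)·ẍ + m·l·cosθ·θ̈ − m·l·sinθ·θ̇² = -13.292361 + 2.978476 − -0.000120 = -10.313765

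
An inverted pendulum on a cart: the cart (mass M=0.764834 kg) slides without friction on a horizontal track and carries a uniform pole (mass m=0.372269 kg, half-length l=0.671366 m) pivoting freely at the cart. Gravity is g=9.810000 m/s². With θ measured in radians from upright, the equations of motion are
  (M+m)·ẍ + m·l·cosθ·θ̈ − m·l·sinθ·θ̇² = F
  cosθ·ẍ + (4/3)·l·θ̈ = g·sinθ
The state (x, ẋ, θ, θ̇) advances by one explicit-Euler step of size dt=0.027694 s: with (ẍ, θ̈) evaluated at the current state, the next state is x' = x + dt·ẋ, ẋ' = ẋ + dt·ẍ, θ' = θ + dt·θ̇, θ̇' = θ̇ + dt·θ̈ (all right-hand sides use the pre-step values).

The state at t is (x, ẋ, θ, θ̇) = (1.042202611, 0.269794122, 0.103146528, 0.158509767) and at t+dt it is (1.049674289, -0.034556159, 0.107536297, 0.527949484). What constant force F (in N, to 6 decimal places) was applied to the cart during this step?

F = -9.180785 N

ẍ = (ẋ'−ẋ)/dt = (-0.034556159−0.269794122)/0.027694 = -10.989755
θ̈ = (θ̇'−θ̇)/dt = (0.527949484−0.158509767)/0.027694 = 13.340063
sinθ=0.102964, cosθ=0.994685
F = (M+m)·ẍ + m·l·cosθ·θ̈ − m·l·sinθ·θ̇² = -12.496484 + 3.316345 − 0.000647 = -9.180785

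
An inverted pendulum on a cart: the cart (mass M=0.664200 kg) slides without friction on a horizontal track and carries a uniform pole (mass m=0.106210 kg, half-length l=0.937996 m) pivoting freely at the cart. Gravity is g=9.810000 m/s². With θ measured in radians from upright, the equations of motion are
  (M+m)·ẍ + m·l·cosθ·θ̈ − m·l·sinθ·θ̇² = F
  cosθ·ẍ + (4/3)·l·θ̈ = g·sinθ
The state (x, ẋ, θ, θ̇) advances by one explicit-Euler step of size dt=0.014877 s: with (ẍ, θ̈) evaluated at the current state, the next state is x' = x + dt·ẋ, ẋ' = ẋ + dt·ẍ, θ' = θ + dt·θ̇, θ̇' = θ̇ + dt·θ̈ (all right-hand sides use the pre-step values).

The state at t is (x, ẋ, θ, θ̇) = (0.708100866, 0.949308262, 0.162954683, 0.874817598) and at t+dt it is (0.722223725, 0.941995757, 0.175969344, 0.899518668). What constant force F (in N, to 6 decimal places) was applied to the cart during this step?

ẍ = (ẋ'−ẋ)/dt = (0.941995757−0.949308262)/0.014877 = -0.491531
θ̈ = (θ̇'−θ̇)/dt = (0.899518668−0.874817598)/0.014877 = 1.660353
sinθ=0.162234, cosθ=0.986752
F = (M+m)·ẍ + m·l·cosθ·θ̈ − m·l·sinθ·θ̇² = -0.378680 + 0.163221 − 0.012369 = -0.227829

F = -0.227829 N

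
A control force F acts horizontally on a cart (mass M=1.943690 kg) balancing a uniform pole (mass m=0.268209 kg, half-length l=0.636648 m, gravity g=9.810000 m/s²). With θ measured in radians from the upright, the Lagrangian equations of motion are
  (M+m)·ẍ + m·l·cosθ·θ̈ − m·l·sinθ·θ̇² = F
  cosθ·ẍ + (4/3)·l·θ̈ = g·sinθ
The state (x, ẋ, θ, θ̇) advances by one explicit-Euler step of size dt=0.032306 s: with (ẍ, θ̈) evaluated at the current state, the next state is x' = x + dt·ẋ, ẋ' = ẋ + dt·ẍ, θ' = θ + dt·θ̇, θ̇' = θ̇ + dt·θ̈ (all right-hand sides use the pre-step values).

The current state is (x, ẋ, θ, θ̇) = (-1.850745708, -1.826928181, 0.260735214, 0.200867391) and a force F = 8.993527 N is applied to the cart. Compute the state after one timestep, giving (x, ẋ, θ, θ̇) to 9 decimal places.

sinθ=0.257790986, cosθ=0.966200708
temp = (F + m·l·θ̇²·sinθ)/(M+m) = (8.993527 + 0.001776067)/2.211899 = 4.066778396
θ̈ = (g·sinθ − cosθ·temp)/(l·(4/3 − m·cos²θ/(M+m))) = -1.802782833
ẍ = temp − m·l·θ̈·cosθ/(M+m) = 4.201246165
Euler: x'=-1.850745708+0.032306·-1.826928181=-1.909766450, ẋ'=-1.826928181+0.032306·4.201246165=-1.691202722
       θ'=0.260735214+0.032306·0.200867391=0.267224436, θ̇'=0.200867391+0.032306·-1.802782833=0.142626689

(-1.909766450, -1.691202722, 0.267224436, 0.142626689)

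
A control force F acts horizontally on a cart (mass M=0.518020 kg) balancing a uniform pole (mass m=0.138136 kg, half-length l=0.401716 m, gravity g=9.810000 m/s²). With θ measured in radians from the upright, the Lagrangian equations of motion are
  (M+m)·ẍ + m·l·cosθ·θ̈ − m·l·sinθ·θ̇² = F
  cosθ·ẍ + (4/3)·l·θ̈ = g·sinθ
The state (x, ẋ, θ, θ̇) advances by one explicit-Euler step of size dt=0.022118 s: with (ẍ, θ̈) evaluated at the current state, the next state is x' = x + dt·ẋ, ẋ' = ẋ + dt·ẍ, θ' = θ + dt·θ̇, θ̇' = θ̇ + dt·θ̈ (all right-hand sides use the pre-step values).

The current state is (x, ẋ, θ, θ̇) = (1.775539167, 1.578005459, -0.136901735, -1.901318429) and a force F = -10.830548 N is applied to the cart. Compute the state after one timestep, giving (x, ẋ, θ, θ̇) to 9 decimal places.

(1.810441492, 1.150370753, -0.178955096, -1.165683668)

sinθ=-0.136474498, cosθ=0.990643584
temp = (F + m·l·θ̇²·sinθ)/(M+m) = (-10.830548 + -0.027377086)/0.656156 = -16.547779928
θ̈ = (g·sinθ − cosθ·temp)/(l·(4/3 − m·cos²θ/(M+m))) = 33.259551524
ẍ = temp − m·l·θ̈·cosθ/(M+m) = -19.334239340
Euler: x'=1.775539167+0.022118·1.578005459=1.810441492, ẋ'=1.578005459+0.022118·-19.334239340=1.150370753
       θ'=-0.136901735+0.022118·-1.901318429=-0.178955096, θ̇'=-1.901318429+0.022118·33.259551524=-1.165683668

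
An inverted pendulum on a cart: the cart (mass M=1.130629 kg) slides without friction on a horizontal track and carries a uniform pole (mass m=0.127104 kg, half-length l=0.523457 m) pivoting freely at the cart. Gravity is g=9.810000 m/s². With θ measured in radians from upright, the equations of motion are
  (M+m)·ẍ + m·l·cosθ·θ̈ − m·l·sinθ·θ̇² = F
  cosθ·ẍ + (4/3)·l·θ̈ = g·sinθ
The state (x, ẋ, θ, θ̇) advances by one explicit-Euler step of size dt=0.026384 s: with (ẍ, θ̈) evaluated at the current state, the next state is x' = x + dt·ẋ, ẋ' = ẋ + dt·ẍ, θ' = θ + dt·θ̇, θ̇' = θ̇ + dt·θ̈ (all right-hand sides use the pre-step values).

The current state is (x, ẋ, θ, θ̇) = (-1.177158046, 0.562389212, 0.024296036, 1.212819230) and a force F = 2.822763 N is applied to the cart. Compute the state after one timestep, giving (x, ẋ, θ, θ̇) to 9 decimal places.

sinθ=0.024293646, cosθ=0.999704866
temp = (F + m·l·θ̇²·sinθ)/(M+m) = (2.822763 + 0.002377525)/1.257733 = 2.246216427
θ̈ = (g·sinθ − cosθ·temp)/(l·(4/3 − m·cos²θ/(M+m))) = -3.111630140
ẍ = temp − m·l·θ̈·cosθ/(M+m) = 2.410771603
Euler: x'=-1.177158046+0.026384·0.562389212=-1.162319969, ẋ'=0.562389212+0.026384·2.410771603=0.625995010
       θ'=0.024296036+0.026384·1.212819230=0.056295059, θ̇'=1.212819230+0.026384·-3.111630140=1.130721980

(-1.162319969, 0.625995010, 0.056295059, 1.130721980)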